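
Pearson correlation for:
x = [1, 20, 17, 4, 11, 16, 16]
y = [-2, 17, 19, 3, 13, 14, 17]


n=7, Σx=85, Σy=81, Σxy=1312, Σx²=1339, Σy²=1317
r = (7×1312 - 85×81)/√((7×1339 - 85²)(7×1317 - 81²))
= 2299/√(2148×2658) = 2299/√5709384 ≈ 2299/2389.4317 ≈ 0.9622

r ≈ 0.9622


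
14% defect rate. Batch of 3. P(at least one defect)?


P(all good) = (43/50)^3 = 79507/125000
P(≥1 defect) = 45493/125000

P = 45493/125000 ≈ 36.39%


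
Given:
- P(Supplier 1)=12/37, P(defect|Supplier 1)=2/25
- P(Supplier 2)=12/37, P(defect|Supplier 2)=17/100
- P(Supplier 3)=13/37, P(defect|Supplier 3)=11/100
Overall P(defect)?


P(B) = Σ P(B|Aᵢ)×P(Aᵢ)
  2/25×12/37 = 24/925
  17/100×12/37 = 51/925
  11/100×13/37 = 143/3700
Sum = 443/3700

P(defect) = 443/3700 ≈ 11.97%


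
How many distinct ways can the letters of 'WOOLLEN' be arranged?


Letters: 7, freq: {'W': 1, 'O': 2, 'L': 2, 'E': 1, 'N': 1}
7!/(1!×2!×2!×1!×1!) = 5040/4 = 1260

1260


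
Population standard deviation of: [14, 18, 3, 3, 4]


Mean = 42/5
  (14-42/5)²=784/25
  (18-42/5)²=2304/25
  (3-42/5)²=729/25
  (3-42/5)²=729/25
  (4-42/5)²=484/25
Σ(x-μ)² = 1006/5
σ² = (1006/5)/5 = 1006/25

σ = √(1006/25) ≈ 6.3435


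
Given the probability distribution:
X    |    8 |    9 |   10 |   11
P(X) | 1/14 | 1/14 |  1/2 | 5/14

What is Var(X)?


E[X] = 71/7
E[X²] = 725/7
Var(X) = E[X²] - (E[X])² = 725/7 - 5041/49 = 34/49

Var(X) = 34/49 ≈ 0.6939


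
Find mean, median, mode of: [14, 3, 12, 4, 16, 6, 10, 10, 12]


Sorted: [3, 4, 6, 10, 10, 12, 12, 14, 16]
Mean = 87/9 = 29/3
Median = 10
Freq: {14: 1, 3: 1, 12: 2, 4: 1, 16: 1, 6: 1, 10: 2}
Mode: [10, 12]

Mean=29/3, Median=10, Mode=[10, 12]


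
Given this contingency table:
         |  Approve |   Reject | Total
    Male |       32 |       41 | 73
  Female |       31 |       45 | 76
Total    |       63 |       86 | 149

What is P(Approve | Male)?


P(Approve | Male) = 32/(32+41) = 32/73

P(Approve|Male) = 32/73 ≈ 43.84%


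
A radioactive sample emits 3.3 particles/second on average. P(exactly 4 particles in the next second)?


Poisson(λ=3.3): P(X=4) = e^(-λ)×λ^k/k!
= e^(-3.3) × 3.3^4 / 4!
≈ 0.0368831674 × 118.5921 / 24 ≈ 0.182252

P(X=4) ≈ 0.182252 ≈ 18.23%


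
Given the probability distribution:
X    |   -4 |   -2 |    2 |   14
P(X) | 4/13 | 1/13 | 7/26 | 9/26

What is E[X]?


E[X] = Σ x·P(X=x)
= (-4)×(4/13) + (-2)×(1/13) + (2)×(7/26) + (14)×(9/26)
= 4

E[X] = 4


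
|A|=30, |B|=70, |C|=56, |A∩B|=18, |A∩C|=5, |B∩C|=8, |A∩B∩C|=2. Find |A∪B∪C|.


|A∪B∪C| = 30+70+56-18-5-8+2 = 127

|A∪B∪C| = 127


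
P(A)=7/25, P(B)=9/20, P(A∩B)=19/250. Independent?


P(A)×P(B) = 63/500
P(A∩B) = 19/250
Not equal → NOT independent

No, not independent


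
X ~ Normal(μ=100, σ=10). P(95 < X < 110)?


z₁=(95-100)/10=-0.5, z₂=(110-100)/10=1.0
P = Φ(1.0) - Φ(-0.5) = 0.841345 - 0.308538 = 0.532807 ≈ 0.5328

P(95 < X < 110) ≈ 0.5328


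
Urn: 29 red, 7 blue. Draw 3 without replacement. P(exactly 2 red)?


Hypergeometric: C(29,2)×C(7,1)/C(36,3)
= 406×7/7140 = 203/510

P(X=2) = 203/510 ≈ 39.80%


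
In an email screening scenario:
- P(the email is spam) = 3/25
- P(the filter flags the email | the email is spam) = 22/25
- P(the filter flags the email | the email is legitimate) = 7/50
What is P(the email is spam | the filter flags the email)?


Using Bayes' theorem:
P(A|B) = P(B|A)·P(A) / P(B)

P(the filter flags the email) = 22/25 × 3/25 + 7/50 × 22/25
= 66/625 + 77/625 = 143/625

P(the email is spam|the filter flags the email) = (66/625) / (143/625) = 6/13

P(the email is spam|the filter flags the email) = 6/13 ≈ 46.15%


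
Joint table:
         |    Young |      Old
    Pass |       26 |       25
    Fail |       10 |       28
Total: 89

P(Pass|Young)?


P(Pass|Young) = 26/(26+10) = 26/36 = 13/18

P = 13/18 ≈ 72.22%


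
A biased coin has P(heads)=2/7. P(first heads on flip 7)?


Geometric: P(X=7) = (1-p)^(k-1)×p = (5/7)^6×2/7 = 31250/823543

P(X=7) = 31250/823543 ≈ 3.79%


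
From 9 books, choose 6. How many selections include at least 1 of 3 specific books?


Complement: C(9,6) - C(6,6) = 84 - 1 = 83

83


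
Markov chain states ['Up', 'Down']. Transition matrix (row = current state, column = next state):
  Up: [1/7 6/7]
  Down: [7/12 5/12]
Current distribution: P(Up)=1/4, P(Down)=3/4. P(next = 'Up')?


P(next=Up) = Σᵢ P(now=i)×P(i→Up)
= 1/4×1/7 + 3/4×7/12
= 1/28 + 7/16 = 53/112

P = 53/112 ≈ 0.4732


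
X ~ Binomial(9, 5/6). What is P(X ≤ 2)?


P(X ≤ 2) = Σ P(X=i) for i=0..2
P(X=0) = 1/10077696
P(X=1) = 5/1119744
P(X=2) = 25/279936
Sum = 473/5038848

P(X ≤ 2) = 473/5038848 ≈ 0.01%


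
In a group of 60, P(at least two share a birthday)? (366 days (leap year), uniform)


P(all different) = Π(366-i)/366 for i=0..59
= 0.005966
P(match) = 1 - 0.005966 = 0.994034

P ≈ 0.9940 ≈ 99.40%


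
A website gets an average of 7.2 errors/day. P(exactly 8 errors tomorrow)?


Poisson(λ=7.2): P(X=8) = e^(-λ)×λ^k/k!
= e^(-7.2) × 7.2^8 / 8!
≈ 0.0007465858084 × 7222041.36309 / 40320 ≈ 0.133727

P(X=8) ≈ 0.133727 ≈ 13.37%


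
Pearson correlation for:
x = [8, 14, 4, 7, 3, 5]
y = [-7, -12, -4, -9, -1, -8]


n=6, Σx=41, Σy=-41, Σxy=-346, Σx²=359, Σy²=355
r = (6×(-346) - 41×(-41))/√((6×359 - 41²)(6×355 - (-41)²))
= -395/√(473×449) = -395/√212377 ≈ -395/460.8438 ≈ -0.8571

r ≈ -0.8571


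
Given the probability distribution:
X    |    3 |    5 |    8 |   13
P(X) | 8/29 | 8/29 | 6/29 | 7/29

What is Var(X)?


E[X] = 7
E[X²] = 1839/29
Var(X) = E[X²] - (E[X])² = 1839/29 - 49 = 418/29

Var(X) = 418/29 ≈ 14.4138


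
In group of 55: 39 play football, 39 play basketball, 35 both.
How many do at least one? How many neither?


|A∪B| = 39+39-35 = 43
Neither = 55-43 = 12

At least one: 43; Neither: 12


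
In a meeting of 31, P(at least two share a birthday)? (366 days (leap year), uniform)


P(all different) = Π(366-i)/366 for i=0..30
= 0.270541
P(match) = 1 - 0.270541 = 0.729459

P ≈ 0.7295 ≈ 72.95%


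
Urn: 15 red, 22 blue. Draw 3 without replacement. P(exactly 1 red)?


Hypergeometric: C(15,1)×C(22,2)/C(37,3)
= 15×231/7770 = 33/74

P(X=1) = 33/74 ≈ 44.59%


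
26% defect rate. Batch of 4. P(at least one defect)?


P(all good) = (37/50)^4 = 1874161/6250000
P(≥1 defect) = 4375839/6250000

P = 4375839/6250000 ≈ 70.01%


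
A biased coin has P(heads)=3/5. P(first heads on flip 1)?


Geometric: P(X=1) = (1-p)^(k-1)×p = (2/5)^0×3/5 = 3/5

P(X=1) = 3/5 ≈ 60.00%


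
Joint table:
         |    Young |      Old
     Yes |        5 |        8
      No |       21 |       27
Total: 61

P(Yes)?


P(Yes) = (5+8)/61 = 13/61

P(Yes) = 13/61 ≈ 21.31%


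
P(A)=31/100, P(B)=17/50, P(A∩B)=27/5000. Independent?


P(A)×P(B) = 527/5000
P(A∩B) = 27/5000
Not equal → NOT independent

No, not independent


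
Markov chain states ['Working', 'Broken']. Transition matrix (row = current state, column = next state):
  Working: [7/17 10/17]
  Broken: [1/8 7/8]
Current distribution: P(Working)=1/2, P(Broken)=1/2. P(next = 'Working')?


P(next=Working) = Σᵢ P(now=i)×P(i→Working)
= 1/2×7/17 + 1/2×1/8
= 7/34 + 1/16 = 73/272

P = 73/272 ≈ 0.2684


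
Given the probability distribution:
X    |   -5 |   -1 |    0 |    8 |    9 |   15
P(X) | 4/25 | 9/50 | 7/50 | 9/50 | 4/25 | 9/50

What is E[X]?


E[X] = Σ x·P(X=x)
= (-5)×(4/25) + (-1)×(9/50) + (0)×(7/50) + (8)×(9/50) + (9)×(4/25) + (15)×(9/50)
= 23/5

E[X] = 23/5


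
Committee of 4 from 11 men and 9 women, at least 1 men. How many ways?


Count by #men:
  1M,3W: C(11,1)×C(9,3)=924
  2M,2W: C(11,2)×C(9,2)=1980
  3M,1W: C(11,3)×C(9,1)=1485
  4M,0W: C(11,4)×C(9,0)=330
Total = 4719

4719


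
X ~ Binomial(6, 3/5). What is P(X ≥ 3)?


P(X ≥ 3) = Σ P(X=i) for i=3..6
P(X=3) = 864/3125
P(X=4) = 972/3125
P(X=5) = 2916/15625
P(X=6) = 729/15625
Sum = 513/625

P(X ≥ 3) = 513/625 ≈ 82.08%


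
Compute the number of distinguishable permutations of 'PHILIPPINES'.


Letters: 11, freq: {'P': 3, 'H': 1, 'I': 3, 'L': 1, 'N': 1, 'E': 1, 'S': 1}
11!/(3!×1!×3!×1!×1!×1!×1!) = 39916800/36 = 1108800

1108800


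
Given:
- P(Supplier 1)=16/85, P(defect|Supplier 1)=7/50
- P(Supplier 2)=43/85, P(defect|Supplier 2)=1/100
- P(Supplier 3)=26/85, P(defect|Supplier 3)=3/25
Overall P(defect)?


P(B) = Σ P(B|Aᵢ)×P(Aᵢ)
  7/50×16/85 = 56/2125
  1/100×43/85 = 43/8500
  3/25×26/85 = 78/2125
Sum = 579/8500

P(defect) = 579/8500 ≈ 6.81%


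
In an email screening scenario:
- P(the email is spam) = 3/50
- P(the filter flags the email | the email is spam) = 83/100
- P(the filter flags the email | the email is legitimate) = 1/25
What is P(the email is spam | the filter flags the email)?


Using Bayes' theorem:
P(A|B) = P(B|A)·P(A) / P(B)

P(the filter flags the email) = 83/100 × 3/50 + 1/25 × 47/50
= 249/5000 + 47/1250 = 437/5000

P(the email is spam|the filter flags the email) = (249/5000) / (437/5000) = 249/437

P(the email is spam|the filter flags the email) = 249/437 ≈ 56.98%


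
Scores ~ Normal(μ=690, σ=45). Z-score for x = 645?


z = (x - μ)/σ = (645 - 690)/45 = -1.0

z = -1.0


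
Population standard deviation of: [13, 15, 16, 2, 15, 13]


Mean = 74/6 = 37/3
  (13-37/3)²=4/9
  (15-37/3)²=64/9
  (16-37/3)²=121/9
  (2-37/3)²=961/9
  (15-37/3)²=64/9
  (13-37/3)²=4/9
Σ(x-μ)² = 406/3
σ² = (406/3)/6 = 203/9

σ = √(203/9) ≈ 4.7493


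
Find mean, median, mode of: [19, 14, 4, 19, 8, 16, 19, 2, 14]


Sorted: [2, 4, 8, 14, 14, 16, 19, 19, 19]
Mean = 115/9
Median = 14
Freq: {19: 3, 14: 2, 4: 1, 8: 1, 16: 1, 2: 1}
Mode: [19]

Mean=115/9, Median=14, Mode=19


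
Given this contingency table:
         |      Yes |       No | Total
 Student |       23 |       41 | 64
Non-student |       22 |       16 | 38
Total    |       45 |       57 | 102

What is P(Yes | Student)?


P(Yes | Student) = 23/(23+41) = 23/64

P(Yes|Student) = 23/64 ≈ 35.94%


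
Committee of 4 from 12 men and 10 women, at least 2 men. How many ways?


Count by #men:
  2M,2W: C(12,2)×C(10,2)=2970
  3M,1W: C(12,3)×C(10,1)=2200
  4M,0W: C(12,4)×C(10,0)=495
Total = 5665

5665


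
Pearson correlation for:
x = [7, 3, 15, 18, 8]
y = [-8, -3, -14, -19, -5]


n=5, Σx=51, Σy=-49, Σxy=-657, Σx²=671, Σy²=655
r = (5×(-657) - 51×(-49))/√((5×671 - 51²)(5×655 - (-49)²))
= -786/√(754×874) = -786/√658996 ≈ -786/811.7857 ≈ -0.9682

r ≈ -0.9682


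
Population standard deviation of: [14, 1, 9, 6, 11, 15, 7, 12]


Mean = 75/8
  (14-75/8)²=1369/64
  (1-75/8)²=4489/64
  (9-75/8)²=9/64
  (6-75/8)²=729/64
  (11-75/8)²=169/64
  (15-75/8)²=2025/64
  (7-75/8)²=361/64
  (12-75/8)²=441/64
Σ(x-μ)² = 1199/8
σ² = (1199/8)/8 = 1199/64

σ = √(1199/64) ≈ 4.3283


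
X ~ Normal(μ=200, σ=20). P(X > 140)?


z = (140-200)/20 = -3.0
P(X > 140) = 1 - P(Z ≤ -3.0) = 1 - 0.0013 = 0.9987

P(X > 140) ≈ 0.9987


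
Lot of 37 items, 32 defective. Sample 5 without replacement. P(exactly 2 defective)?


Hypergeometric: C(32,2)×C(5,3)/C(37,5)
= 496×10/435897 = 4960/435897

P(X=2) = 4960/435897 ≈ 1.14%


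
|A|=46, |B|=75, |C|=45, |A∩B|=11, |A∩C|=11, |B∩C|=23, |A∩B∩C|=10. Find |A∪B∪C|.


|A∪B∪C| = 46+75+45-11-11-23+10 = 131

|A∪B∪C| = 131


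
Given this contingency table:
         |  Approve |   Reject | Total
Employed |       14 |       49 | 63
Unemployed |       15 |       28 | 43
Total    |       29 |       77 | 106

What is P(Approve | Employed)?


P(Approve | Employed) = 14/(14+49) = 14/63 = 2/9

P(Approve|Employed) = 2/9 ≈ 22.22%


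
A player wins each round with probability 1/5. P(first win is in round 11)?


Geometric: P(X=11) = (1-p)^(k-1)×p = (4/5)^10×1/5 = 1048576/48828125

P(X=11) = 1048576/48828125 ≈ 2.15%


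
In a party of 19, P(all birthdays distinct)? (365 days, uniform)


P(all different) = Π(365-i)/365 for i=0..18
= (365/365)×(364/365)×...×(347/365)
= 0.620881

P ≈ 0.6209 ≈ 62.09%


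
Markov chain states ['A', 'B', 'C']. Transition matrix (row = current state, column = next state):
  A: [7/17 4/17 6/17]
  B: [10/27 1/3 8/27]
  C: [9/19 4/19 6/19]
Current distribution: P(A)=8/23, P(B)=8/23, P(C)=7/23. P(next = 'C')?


P(next=C) = Σᵢ P(now=i)×P(i→C)
= 8/23×6/17 + 8/23×8/27 + 7/23×6/19
= 48/391 + 64/621 + 42/437 = 64574/200583

P = 64574/200583 ≈ 0.3219


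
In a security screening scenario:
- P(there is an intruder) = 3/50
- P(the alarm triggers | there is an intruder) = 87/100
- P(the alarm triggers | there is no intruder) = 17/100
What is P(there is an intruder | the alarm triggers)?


Using Bayes' theorem:
P(A|B) = P(B|A)·P(A) / P(B)

P(the alarm triggers) = 87/100 × 3/50 + 17/100 × 47/50
= 261/5000 + 799/5000 = 53/250

P(there is an intruder|the alarm triggers) = (261/5000) / (53/250) = 261/1060

P(there is an intruder|the alarm triggers) = 261/1060 ≈ 24.62%


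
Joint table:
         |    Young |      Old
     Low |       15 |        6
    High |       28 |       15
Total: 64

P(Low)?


P(Low) = (15+6)/64 = 21/64

P(Low) = 21/64 ≈ 32.81%


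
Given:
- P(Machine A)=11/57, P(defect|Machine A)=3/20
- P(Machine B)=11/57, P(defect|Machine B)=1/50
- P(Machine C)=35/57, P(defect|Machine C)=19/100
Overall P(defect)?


P(B) = Σ P(B|Aᵢ)×P(Aᵢ)
  3/20×11/57 = 11/380
  1/50×11/57 = 11/2850
  19/100×35/57 = 7/60
Sum = 71/475

P(defect) = 71/475 ≈ 14.95%


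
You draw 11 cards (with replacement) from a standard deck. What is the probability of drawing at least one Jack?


P(not a Jack) = 48/52 = 12/13
P(none in 11 draws) = (12/13)^11 = 743008370688/1792160394037
P(≥1 Jack) = 1 - 743008370688/1792160394037 = 1049152023349/1792160394037

P = 1049152023349/1792160394037 ≈ 58.54%


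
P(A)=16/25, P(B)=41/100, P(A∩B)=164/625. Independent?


P(A)×P(B) = 164/625
P(A∩B) = 164/625
Equal ✓ → Independent

Yes, independent


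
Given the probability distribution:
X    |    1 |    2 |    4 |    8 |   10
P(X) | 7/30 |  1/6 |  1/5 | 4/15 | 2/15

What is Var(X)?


E[X] = 29/6
E[X²] = 69/2
Var(X) = E[X²] - (E[X])² = 69/2 - 841/36 = 401/36

Var(X) = 401/36 ≈ 11.1389


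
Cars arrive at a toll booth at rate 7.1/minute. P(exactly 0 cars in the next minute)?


Poisson(λ=7.1): P(X=0) = e^(-λ)×λ^k/k!
= e^(-7.1) × 7.1^0 / 0!
≈ 0.0008251049233 × 1 / 1 ≈ 0.000825

P(X=0) ≈ 0.000825 ≈ 0.08%


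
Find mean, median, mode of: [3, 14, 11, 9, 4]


Sorted: [3, 4, 9, 11, 14]
Mean = 41/5
Median = 9
Freq: {3: 1, 14: 1, 11: 1, 9: 1, 4: 1}
Mode: No mode

Mean=41/5, Median=9, Mode=No mode


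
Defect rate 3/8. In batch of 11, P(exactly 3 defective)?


Binomial: P(X=3) = C(11,3)×p^3×(1-p)^8
= 165 × 27/512 × 390625/16777216 = 1740234375/8589934592

P(X=3) = 1740234375/8589934592 ≈ 20.26%


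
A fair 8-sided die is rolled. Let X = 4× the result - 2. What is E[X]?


E[die] = (1+8)/2 = 9/2
E[X] = 4×9/2 - 2 = 16

E[X] = 16


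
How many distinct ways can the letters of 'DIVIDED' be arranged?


Letters: 7, freq: {'D': 3, 'I': 2, 'V': 1, 'E': 1}
7!/(3!×2!×1!×1!) = 5040/12 = 420

420


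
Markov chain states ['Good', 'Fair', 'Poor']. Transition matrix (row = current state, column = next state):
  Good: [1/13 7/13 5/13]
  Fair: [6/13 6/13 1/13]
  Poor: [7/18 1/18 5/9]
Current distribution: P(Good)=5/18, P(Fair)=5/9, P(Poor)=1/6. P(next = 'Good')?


P(next=Good) = Σᵢ P(now=i)×P(i→Good)
= 5/18×1/13 + 5/9×6/13 + 1/6×7/18
= 5/234 + 10/39 + 7/108 = 37/108

P = 37/108 ≈ 0.3426


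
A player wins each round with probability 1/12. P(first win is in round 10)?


Geometric: P(X=10) = (1-p)^(k-1)×p = (11/12)^9×1/12 = 2357947691/61917364224

P(X=10) = 2357947691/61917364224 ≈ 3.81%


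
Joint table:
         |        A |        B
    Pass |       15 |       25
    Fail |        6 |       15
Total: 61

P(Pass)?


P(Pass) = (15+25)/61 = 40/61

P(Pass) = 40/61 ≈ 65.57%


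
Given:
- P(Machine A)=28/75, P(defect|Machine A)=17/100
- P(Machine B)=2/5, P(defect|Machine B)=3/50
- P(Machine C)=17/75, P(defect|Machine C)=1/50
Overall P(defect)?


P(B) = Σ P(B|Aᵢ)×P(Aᵢ)
  17/100×28/75 = 119/1875
  3/50×2/5 = 3/125
  1/50×17/75 = 17/3750
Sum = 23/250

P(defect) = 23/250 ≈ 9.20%


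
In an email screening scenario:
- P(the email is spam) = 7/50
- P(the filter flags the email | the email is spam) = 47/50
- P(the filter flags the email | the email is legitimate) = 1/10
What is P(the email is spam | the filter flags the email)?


Using Bayes' theorem:
P(A|B) = P(B|A)·P(A) / P(B)

P(the filter flags the email) = 47/50 × 7/50 + 1/10 × 43/50
= 329/2500 + 43/500 = 136/625

P(the email is spam|the filter flags the email) = (329/2500) / (136/625) = 329/544

P(the email is spam|the filter flags the email) = 329/544 ≈ 60.48%


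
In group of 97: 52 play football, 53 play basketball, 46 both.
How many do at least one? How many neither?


|A∪B| = 52+53-46 = 59
Neither = 97-59 = 38

At least one: 59; Neither: 38


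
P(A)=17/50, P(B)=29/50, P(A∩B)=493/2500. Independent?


P(A)×P(B) = 493/2500
P(A∩B) = 493/2500
Equal ✓ → Independent

Yes, independent


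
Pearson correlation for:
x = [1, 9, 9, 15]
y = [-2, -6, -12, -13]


n=4, Σx=34, Σy=-33, Σxy=-359, Σx²=388, Σy²=353
r = (4×(-359) - 34×(-33))/√((4×388 - 34²)(4×353 - (-33)²))
= -314/√(396×323) = -314/√127908 ≈ -314/357.6423 ≈ -0.8780

r ≈ -0.8780


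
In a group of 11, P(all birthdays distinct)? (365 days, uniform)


P(all different) = Π(365-i)/365 for i=0..10
= (365/365)×(364/365)×...×(355/365)
= 0.858859

P ≈ 0.8589 ≈ 85.89%


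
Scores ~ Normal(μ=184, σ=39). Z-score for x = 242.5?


z = (x - μ)/σ = (242.5 - 184)/39 = 1.5

z = 1.5


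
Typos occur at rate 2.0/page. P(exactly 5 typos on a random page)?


Poisson(λ=2.0): P(X=5) = e^(-λ)×λ^k/k!
= e^(-2.0) × 2.0^5 / 5!
≈ 0.1353352832 × 32 / 120 ≈ 0.036089

P(X=5) ≈ 0.036089 ≈ 3.61%


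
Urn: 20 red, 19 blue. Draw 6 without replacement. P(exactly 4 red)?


Hypergeometric: C(20,4)×C(19,2)/C(39,6)
= 4845×171/3262623 = 855/3367

P(X=4) = 855/3367 ≈ 25.39%


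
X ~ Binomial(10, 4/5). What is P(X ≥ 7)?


P(X ≥ 7) = Σ P(X=i) for i=7..10
P(X=7) = 393216/1953125
P(X=8) = 589824/1953125
P(X=9) = 524288/1953125
P(X=10) = 1048576/9765625
Sum = 8585216/9765625

P(X ≥ 7) = 8585216/9765625 ≈ 87.91%


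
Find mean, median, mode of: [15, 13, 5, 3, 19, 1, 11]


Sorted: [1, 3, 5, 11, 13, 15, 19]
Mean = 67/7
Median = 11
Freq: {15: 1, 13: 1, 5: 1, 3: 1, 19: 1, 1: 1, 11: 1}
Mode: No mode

Mean=67/7, Median=11, Mode=No mode


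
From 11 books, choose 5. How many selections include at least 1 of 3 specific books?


Complement: C(11,5) - C(8,5) = 462 - 56 = 406

406


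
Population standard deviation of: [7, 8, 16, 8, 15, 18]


Mean = 72/6 = 12
  (7-12)²=25
  (8-12)²=16
  (16-12)²=16
  (8-12)²=16
  (15-12)²=9
  (18-12)²=36
Σ(x-μ)² = 118
σ² = 118/6 = 59/3

σ = √(59/3) ≈ 4.4347


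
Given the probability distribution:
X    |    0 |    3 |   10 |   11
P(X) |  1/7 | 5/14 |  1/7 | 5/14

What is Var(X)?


E[X] = 45/7
E[X²] = 425/7
Var(X) = E[X²] - (E[X])² = 425/7 - 2025/49 = 950/49

Var(X) = 950/49 ≈ 19.3878


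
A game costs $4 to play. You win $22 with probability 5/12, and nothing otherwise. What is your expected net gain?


E[gain] = (22-4)×5/12 + (-4)×7/12
= 15/2 - 7/3 = 31/6

Expected net gain = $31/6 ≈ $5.17


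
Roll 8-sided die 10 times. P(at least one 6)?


P(no 6)^10 = (7/8)^10 = 282475249/1073741824
P(≥1) = 1 - 282475249/1073741824 = 791266575/1073741824

P = 791266575/1073741824 ≈ 73.69%


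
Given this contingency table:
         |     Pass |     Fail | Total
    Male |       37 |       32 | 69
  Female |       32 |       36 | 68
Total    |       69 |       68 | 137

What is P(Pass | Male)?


P(Pass | Male) = 37/(37+32) = 37/69

P(Pass|Male) = 37/69 ≈ 53.62%


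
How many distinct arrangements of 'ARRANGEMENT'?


Letters: 11, freq: {'A': 2, 'R': 2, 'N': 2, 'G': 1, 'E': 2, 'M': 1, 'T': 1}
11!/(2!×2!×2!×1!×2!×1!×1!) = 39916800/16 = 2494800

2494800


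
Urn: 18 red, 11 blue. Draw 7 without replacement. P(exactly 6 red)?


Hypergeometric: C(18,6)×C(11,1)/C(29,7)
= 18564×11/1560780 = 1309/10005

P(X=6) = 1309/10005 ≈ 13.08%


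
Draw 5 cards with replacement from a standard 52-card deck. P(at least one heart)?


P(not a heart) = 39/52 = 3/4
P(none in 5 draws) = (3/4)^5 = 243/1024
P(≥1 heart) = 1 - 243/1024 = 781/1024

P = 781/1024 ≈ 76.27%


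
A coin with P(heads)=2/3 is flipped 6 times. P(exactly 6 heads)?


Binomial: P(X=6) = C(6,6)×p^6×(1-p)^0
= 1 × 64/729 × 1 = 64/729

P(X=6) = 64/729 ≈ 8.78%


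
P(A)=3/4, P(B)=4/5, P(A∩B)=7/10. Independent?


P(A)×P(B) = 3/5
P(A∩B) = 7/10
Not equal → NOT independent

No, not independent


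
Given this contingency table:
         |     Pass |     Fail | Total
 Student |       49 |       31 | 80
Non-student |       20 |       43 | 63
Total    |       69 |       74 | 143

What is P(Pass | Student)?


P(Pass | Student) = 49/(49+31) = 49/80

P(Pass|Student) = 49/80 ≈ 61.25%


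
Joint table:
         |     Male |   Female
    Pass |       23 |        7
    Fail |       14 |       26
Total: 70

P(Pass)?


P(Pass) = (23+7)/70 = 30/70 = 3/7

P(Pass) = 3/7 ≈ 42.86%


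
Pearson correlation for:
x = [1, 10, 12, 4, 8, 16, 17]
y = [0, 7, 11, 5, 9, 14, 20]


n=7, Σx=68, Σy=66, Σxy=858, Σx²=870, Σy²=872
r = (7×858 - 68×66)/√((7×870 - 68²)(7×872 - 66²))
= 1518/√(1466×1748) = 1518/√2562568 ≈ 1518/1600.8023 ≈ 0.9483

r ≈ 0.9483


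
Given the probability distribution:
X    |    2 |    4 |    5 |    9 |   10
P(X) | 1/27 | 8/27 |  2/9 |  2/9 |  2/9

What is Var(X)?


E[X] = 178/27
E[X²] = 152/3
Var(X) = E[X²] - (E[X])² = 152/3 - 31684/729 = 5252/729

Var(X) = 5252/729 ≈ 7.2044


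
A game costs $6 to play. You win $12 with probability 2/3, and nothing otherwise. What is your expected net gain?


E[gain] = (12-6)×2/3 + (-6)×1/3
= 4 - 2 = 2

Expected net gain = $2 ≈ $2.00


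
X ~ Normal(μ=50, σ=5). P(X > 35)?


z = (35-50)/5 = -3.0
P(X > 35) = 1 - P(Z ≤ -3.0) = 1 - 0.0013 = 0.9987

P(X > 35) ≈ 0.9987


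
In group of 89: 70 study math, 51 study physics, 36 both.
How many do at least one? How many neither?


|A∪B| = 70+51-36 = 85
Neither = 89-85 = 4

At least one: 85; Neither: 4


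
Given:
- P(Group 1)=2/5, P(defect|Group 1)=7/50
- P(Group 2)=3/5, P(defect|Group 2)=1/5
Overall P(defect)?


P(B) = Σ P(B|Aᵢ)×P(Aᵢ)
  7/50×2/5 = 7/125
  1/5×3/5 = 3/25
Sum = 22/125

P(defect) = 22/125 ≈ 17.60%


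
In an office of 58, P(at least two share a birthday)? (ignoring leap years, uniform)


P(all different) = Π(365-i)/365 for i=0..57
= 0.008335
P(match) = 1 - 0.008335 = 0.991665

P ≈ 0.9917 ≈ 99.17%


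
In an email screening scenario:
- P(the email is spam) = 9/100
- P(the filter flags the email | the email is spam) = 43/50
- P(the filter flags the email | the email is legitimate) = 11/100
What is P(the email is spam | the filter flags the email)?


Using Bayes' theorem:
P(A|B) = P(B|A)·P(A) / P(B)

P(the filter flags the email) = 43/50 × 9/100 + 11/100 × 91/100
= 387/5000 + 1001/10000 = 71/400

P(the email is spam|the filter flags the email) = (387/5000) / (71/400) = 774/1775

P(the email is spam|the filter flags the email) = 774/1775 ≈ 43.61%


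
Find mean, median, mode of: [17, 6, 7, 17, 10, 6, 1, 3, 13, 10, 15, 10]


Sorted: [1, 3, 6, 6, 7, 10, 10, 10, 13, 15, 17, 17]
Mean = 115/12
Median = 10
Freq: {17: 2, 6: 2, 7: 1, 10: 3, 1: 1, 3: 1, 13: 1, 15: 1}
Mode: [10]

Mean=115/12, Median=10, Mode=10


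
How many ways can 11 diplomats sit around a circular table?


Circular arrangements of 11 distinct objects: fix one position to break rotational symmetry.
(n-1)! = 10! = 3628800

3628800


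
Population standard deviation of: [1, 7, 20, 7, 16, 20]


Mean = 71/6
  (1-71/6)²=4225/36
  (7-71/6)²=841/36
  (20-71/6)²=2401/36
  (7-71/6)²=841/36
  (16-71/6)²=625/36
  (20-71/6)²=2401/36
Σ(x-μ)² = 1889/6
σ² = (1889/6)/6 = 1889/36

σ = √(1889/36) ≈ 7.2438


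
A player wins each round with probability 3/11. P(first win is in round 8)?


Geometric: P(X=8) = (1-p)^(k-1)×p = (8/11)^7×3/11 = 6291456/214358881

P(X=8) = 6291456/214358881 ≈ 2.94%


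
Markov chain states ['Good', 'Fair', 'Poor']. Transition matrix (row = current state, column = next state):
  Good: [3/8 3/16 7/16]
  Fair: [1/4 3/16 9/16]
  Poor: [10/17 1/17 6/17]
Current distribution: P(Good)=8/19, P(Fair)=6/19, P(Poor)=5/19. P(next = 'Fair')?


P(next=Fair) = Σᵢ P(now=i)×P(i→Fair)
= 8/19×3/16 + 6/19×3/16 + 5/19×1/17
= 3/38 + 9/152 + 5/323 = 397/2584

P = 397/2584 ≈ 0.1536


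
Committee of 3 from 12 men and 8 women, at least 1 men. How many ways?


Count by #men:
  1M,2W: C(12,1)×C(8,2)=336
  2M,1W: C(12,2)×C(8,1)=528
  3M,0W: C(12,3)×C(8,0)=220
Total = 1084

1084


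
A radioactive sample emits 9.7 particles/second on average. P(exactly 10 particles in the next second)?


Poisson(λ=9.7): P(X=10) = e^(-λ)×λ^k/k!
= e^(-9.7) × 9.7^10 / 10!
≈ 6.128349505e-05 × 7374241268.95 / 3628800 ≈ 0.124537

P(X=10) ≈ 0.124537 ≈ 12.45%


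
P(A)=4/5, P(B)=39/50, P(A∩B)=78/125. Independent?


P(A)×P(B) = 78/125
P(A∩B) = 78/125
Equal ✓ → Independent

Yes, independent


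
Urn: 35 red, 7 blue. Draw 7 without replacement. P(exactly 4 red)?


Hypergeometric: C(35,4)×C(7,3)/C(42,7)
= 52360×35/26978328 = 229075/3372291

P(X=4) = 229075/3372291 ≈ 6.79%


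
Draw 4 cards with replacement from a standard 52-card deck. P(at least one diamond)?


P(not a diamond) = 39/52 = 3/4
P(none in 4 draws) = (3/4)^4 = 81/256
P(≥1 diamond) = 1 - 81/256 = 175/256

P = 175/256 ≈ 68.36%


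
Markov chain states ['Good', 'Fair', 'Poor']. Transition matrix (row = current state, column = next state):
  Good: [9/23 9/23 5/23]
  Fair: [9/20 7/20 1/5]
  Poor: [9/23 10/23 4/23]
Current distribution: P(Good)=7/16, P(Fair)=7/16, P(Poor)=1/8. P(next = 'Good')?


P(next=Good) = Σᵢ P(now=i)×P(i→Good)
= 7/16×9/23 + 7/16×9/20 + 1/8×9/23
= 63/368 + 63/320 + 9/184 = 3069/7360

P = 3069/7360 ≈ 0.4170


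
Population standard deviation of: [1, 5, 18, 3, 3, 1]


Mean = 31/6
  (1-31/6)²=625/36
  (5-31/6)²=1/36
  (18-31/6)²=5929/36
  (3-31/6)²=169/36
  (3-31/6)²=169/36
  (1-31/6)²=625/36
Σ(x-μ)² = 1253/6
σ² = (1253/6)/6 = 1253/36

σ = √(1253/36) ≈ 5.8996


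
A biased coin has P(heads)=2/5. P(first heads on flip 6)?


Geometric: P(X=6) = (1-p)^(k-1)×p = (3/5)^5×2/5 = 486/15625

P(X=6) = 486/15625 ≈ 3.11%


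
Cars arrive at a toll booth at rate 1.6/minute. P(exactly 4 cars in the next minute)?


Poisson(λ=1.6): P(X=4) = e^(-λ)×λ^k/k!
= e^(-1.6) × 1.6^4 / 4!
≈ 0.201896518 × 6.5536 / 24 ≈ 0.055131

P(X=4) ≈ 0.055131 ≈ 5.51%


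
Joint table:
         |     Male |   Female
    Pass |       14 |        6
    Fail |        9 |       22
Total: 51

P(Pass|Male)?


P(Pass|Male) = 14/(14+9) = 14/23

P = 14/23 ≈ 60.87%


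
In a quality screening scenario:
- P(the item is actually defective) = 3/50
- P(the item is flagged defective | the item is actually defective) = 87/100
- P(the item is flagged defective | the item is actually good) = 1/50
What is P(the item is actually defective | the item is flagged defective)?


Using Bayes' theorem:
P(A|B) = P(B|A)·P(A) / P(B)

P(the item is flagged defective) = 87/100 × 3/50 + 1/50 × 47/50
= 261/5000 + 47/2500 = 71/1000

P(the item is actually defective|the item is flagged defective) = (261/5000) / (71/1000) = 261/355

P(the item is actually defective|the item is flagged defective) = 261/355 ≈ 73.52%


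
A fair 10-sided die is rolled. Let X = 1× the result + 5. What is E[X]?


E[die] = (1+10)/2 = 11/2
E[X] = 1×11/2 + 5 = 21/2

E[X] = 21/2


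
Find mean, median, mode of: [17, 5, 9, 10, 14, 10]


Sorted: [5, 9, 10, 10, 14, 17]
Mean = 65/6
Median = 10
Freq: {17: 1, 5: 1, 9: 1, 10: 2, 14: 1}
Mode: [10]

Mean=65/6, Median=10, Mode=10


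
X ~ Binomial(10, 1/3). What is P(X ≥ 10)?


P(X ≥ 10) = Σ P(X=i) for i=10..10
P(X=10) = 1/59049
Sum = 1/59049

P(X ≥ 10) = 1/59049 ≈ 0.00%


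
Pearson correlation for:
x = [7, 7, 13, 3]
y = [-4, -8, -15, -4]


n=4, Σx=30, Σy=-31, Σxy=-291, Σx²=276, Σy²=321
r = (4×(-291) - 30×(-31))/√((4×276 - 30²)(4×321 - (-31)²))
= -234/√(204×323) = -234/√65892 ≈ -234/256.6944 ≈ -0.9116

r ≈ -0.9116


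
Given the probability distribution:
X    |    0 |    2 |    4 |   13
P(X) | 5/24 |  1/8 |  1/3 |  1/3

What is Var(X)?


E[X] = 71/12
E[X²] = 373/6
Var(X) = E[X²] - (E[X])² = 373/6 - 5041/144 = 3911/144

Var(X) = 3911/144 ≈ 27.1597


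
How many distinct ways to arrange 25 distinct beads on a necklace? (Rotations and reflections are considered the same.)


Free circular arrangements: rotations and reflections both identified.
(n-1)!/2 = 24!/2 = 620448401733239439360000/2 = 310224200866619719680000

310224200866619719680000


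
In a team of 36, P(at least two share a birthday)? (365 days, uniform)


P(all different) = Π(365-i)/365 for i=0..35
= 0.167818
P(match) = 1 - 0.167818 = 0.832182

P ≈ 0.8322 ≈ 83.22%


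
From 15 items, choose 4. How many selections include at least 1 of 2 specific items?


Complement: C(15,4) - C(13,4) = 1365 - 715 = 650

650


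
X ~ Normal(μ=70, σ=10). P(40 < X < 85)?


z₁=(40-70)/10=-3.0, z₂=(85-70)/10=1.5
P = Φ(1.5) - Φ(-3.0) = 0.933193 - 0.001350 = 0.931843 ≈ 0.9318

P(40 < X < 85) ≈ 0.9318


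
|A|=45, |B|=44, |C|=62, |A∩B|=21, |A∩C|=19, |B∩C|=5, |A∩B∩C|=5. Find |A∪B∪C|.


|A∪B∪C| = 45+44+62-21-19-5+5 = 111

|A∪B∪C| = 111


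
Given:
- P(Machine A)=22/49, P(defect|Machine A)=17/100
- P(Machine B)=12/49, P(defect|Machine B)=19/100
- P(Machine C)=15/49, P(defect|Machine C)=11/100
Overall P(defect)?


P(B) = Σ P(B|Aᵢ)×P(Aᵢ)
  17/100×22/49 = 187/2450
  19/100×12/49 = 57/1225
  11/100×15/49 = 33/980
Sum = 767/4900

P(defect) = 767/4900 ≈ 15.65%


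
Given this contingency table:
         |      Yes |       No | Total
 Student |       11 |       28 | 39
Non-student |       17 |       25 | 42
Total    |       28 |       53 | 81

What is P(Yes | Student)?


P(Yes | Student) = 11/(11+28) = 11/39

P(Yes|Student) = 11/39 ≈ 28.21%


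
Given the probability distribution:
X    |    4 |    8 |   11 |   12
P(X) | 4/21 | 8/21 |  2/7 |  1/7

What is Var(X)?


E[X] = 26/3
E[X²] = 578/7
Var(X) = E[X²] - (E[X])² = 578/7 - 676/9 = 470/63

Var(X) = 470/63 ≈ 7.4603


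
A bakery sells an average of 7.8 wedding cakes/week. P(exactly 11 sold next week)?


Poisson(λ=7.8): P(X=11) = e^(-λ)×λ^k/k!
= e^(-7.8) × 7.8^11 / 11!
≈ 0.000409734979 × 6501905148.36 / 39916800 ≈ 0.066740

P(X=11) ≈ 0.066740 ≈ 6.67%


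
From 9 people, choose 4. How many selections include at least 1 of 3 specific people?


Complement: C(9,4) - C(6,4) = 126 - 15 = 111

111


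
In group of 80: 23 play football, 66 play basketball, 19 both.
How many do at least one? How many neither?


|A∪B| = 23+66-19 = 70
Neither = 80-70 = 10

At least one: 70; Neither: 10


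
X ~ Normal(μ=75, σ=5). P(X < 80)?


z = (80-75)/5 = 1.0
P(Z < 1.0) = 0.8413

P(X < 80) ≈ 0.8413


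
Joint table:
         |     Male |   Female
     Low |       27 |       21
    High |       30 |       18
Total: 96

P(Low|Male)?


P(Low|Male) = 27/(27+30) = 27/57 = 9/19

P = 9/19 ≈ 47.37%


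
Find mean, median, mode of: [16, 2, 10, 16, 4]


Sorted: [2, 4, 10, 16, 16]
Mean = 48/5
Median = 10
Freq: {16: 2, 2: 1, 10: 1, 4: 1}
Mode: [16]

Mean=48/5, Median=10, Mode=16


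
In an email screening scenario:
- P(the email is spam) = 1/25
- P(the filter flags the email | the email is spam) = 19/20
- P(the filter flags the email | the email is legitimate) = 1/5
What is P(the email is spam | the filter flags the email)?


Using Bayes' theorem:
P(A|B) = P(B|A)·P(A) / P(B)

P(the filter flags the email) = 19/20 × 1/25 + 1/5 × 24/25
= 19/500 + 24/125 = 23/100

P(the email is spam|the filter flags the email) = (19/500) / (23/100) = 19/115

P(the email is spam|the filter flags the email) = 19/115 ≈ 16.52%


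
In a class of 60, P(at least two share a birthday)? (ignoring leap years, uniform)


P(all different) = Π(365-i)/365 for i=0..59
= 0.005877
P(match) = 1 - 0.005877 = 0.994123

P ≈ 0.9941 ≈ 99.41%


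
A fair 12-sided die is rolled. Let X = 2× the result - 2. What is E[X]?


E[die] = (1+12)/2 = 13/2
E[X] = 2×13/2 - 2 = 11

E[X] = 11


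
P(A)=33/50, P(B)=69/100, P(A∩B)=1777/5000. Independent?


P(A)×P(B) = 2277/5000
P(A∩B) = 1777/5000
Not equal → NOT independent

No, not independent


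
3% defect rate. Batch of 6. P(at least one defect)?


P(all good) = (97/100)^6 = 832972004929/1000000000000
P(≥1 defect) = 167027995071/1000000000000

P = 167027995071/1000000000000 ≈ 16.70%


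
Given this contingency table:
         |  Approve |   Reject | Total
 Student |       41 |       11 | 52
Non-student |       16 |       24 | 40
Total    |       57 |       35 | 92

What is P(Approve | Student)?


P(Approve | Student) = 41/(41+11) = 41/52

P(Approve|Student) = 41/52 ≈ 78.85%


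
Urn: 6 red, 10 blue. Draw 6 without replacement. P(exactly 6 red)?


Hypergeometric: C(6,6)×C(10,0)/C(16,6)
= 1×1/8008 = 1/8008

P(X=6) = 1/8008 ≈ 0.01%


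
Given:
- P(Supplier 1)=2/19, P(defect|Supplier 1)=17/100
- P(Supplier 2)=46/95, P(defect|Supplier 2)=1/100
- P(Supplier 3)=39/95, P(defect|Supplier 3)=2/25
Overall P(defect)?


P(B) = Σ P(B|Aᵢ)×P(Aᵢ)
  17/100×2/19 = 17/950
  1/100×46/95 = 23/4750
  2/25×39/95 = 78/2375
Sum = 132/2375

P(defect) = 132/2375 ≈ 5.56%


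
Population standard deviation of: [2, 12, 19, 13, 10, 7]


Mean = 63/6 = 21/2
  (2-21/2)²=289/4
  (12-21/2)²=9/4
  (19-21/2)²=289/4
  (13-21/2)²=25/4
  (10-21/2)²=1/4
  (7-21/2)²=49/4
Σ(x-μ)² = 331/2
σ² = (331/2)/6 = 331/12

σ = √(331/12) ≈ 5.2520


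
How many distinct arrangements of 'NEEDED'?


Letters: 6, freq: {'N': 1, 'E': 3, 'D': 2}
6!/(1!×3!×2!) = 720/12 = 60

60


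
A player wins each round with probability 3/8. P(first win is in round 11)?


Geometric: P(X=11) = (1-p)^(k-1)×p = (5/8)^10×3/8 = 29296875/8589934592

P(X=11) = 29296875/8589934592 ≈ 0.34%


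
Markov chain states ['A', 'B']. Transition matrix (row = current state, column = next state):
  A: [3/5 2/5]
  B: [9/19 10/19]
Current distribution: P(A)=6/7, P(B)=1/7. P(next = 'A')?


P(next=A) = Σᵢ P(now=i)×P(i→A)
= 6/7×3/5 + 1/7×9/19
= 18/35 + 9/133 = 387/665

P = 387/665 ≈ 0.5820


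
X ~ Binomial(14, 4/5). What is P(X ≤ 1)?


P(X ≤ 1) = Σ P(X=i) for i=0..1
P(X=0) = 1/6103515625
P(X=1) = 56/6103515625
Sum = 57/6103515625

P(X ≤ 1) = 57/6103515625 ≈ 0.00%


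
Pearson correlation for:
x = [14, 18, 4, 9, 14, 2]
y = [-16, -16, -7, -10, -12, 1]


n=6, Σx=61, Σy=-60, Σxy=-796, Σx²=817, Σy²=806
r = (6×(-796) - 61×(-60))/√((6×817 - 61²)(6×806 - (-60)²))
= -1116/√(1181×1236) = -1116/√1459716 ≈ -1116/1208.1871 ≈ -0.9237

r ≈ -0.9237


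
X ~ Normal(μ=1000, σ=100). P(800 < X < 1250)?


z₁=(800-1000)/100=-2.0, z₂=(1250-1000)/100=2.5
P = Φ(2.5) - Φ(-2.0) = 0.993790 - 0.022750 = 0.971040 ≈ 0.9710

P(800 < X < 1250) ≈ 0.9710


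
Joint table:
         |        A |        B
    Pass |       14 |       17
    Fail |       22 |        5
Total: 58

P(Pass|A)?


P(Pass|A) = 14/(14+22) = 14/36 = 7/18

P = 7/18 ≈ 38.89%


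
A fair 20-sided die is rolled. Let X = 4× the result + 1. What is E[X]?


E[die] = (1+20)/2 = 21/2
E[X] = 4×21/2 + 1 = 43

E[X] = 43


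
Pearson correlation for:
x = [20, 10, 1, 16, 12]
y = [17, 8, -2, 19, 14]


n=5, Σx=59, Σy=56, Σxy=890, Σx²=901, Σy²=914
r = (5×890 - 59×56)/√((5×901 - 59²)(5×914 - 56²))
= 1146/√(1024×1434) = 1146/√1468416 ≈ 1146/1211.7822 ≈ 0.9457

r ≈ 0.9457


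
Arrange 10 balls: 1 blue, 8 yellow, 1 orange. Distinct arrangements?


10!/(1!×8!×1!) = 90

90


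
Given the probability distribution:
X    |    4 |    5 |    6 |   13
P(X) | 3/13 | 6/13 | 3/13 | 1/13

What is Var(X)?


E[X] = 73/13
E[X²] = 475/13
Var(X) = E[X²] - (E[X])² = 475/13 - 5329/169 = 846/169

Var(X) = 846/169 ≈ 5.0059


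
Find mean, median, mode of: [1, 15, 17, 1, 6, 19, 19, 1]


Sorted: [1, 1, 1, 6, 15, 17, 19, 19]
Mean = 79/8
Median = 21/2
Freq: {1: 3, 15: 1, 17: 1, 6: 1, 19: 2}
Mode: [1]

Mean=79/8, Median=21/2, Mode=1


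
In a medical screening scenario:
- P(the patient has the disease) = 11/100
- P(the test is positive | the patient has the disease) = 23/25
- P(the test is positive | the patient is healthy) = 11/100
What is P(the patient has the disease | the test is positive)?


Using Bayes' theorem:
P(A|B) = P(B|A)·P(A) / P(B)

P(the test is positive) = 23/25 × 11/100 + 11/100 × 89/100
= 253/2500 + 979/10000 = 1991/10000

P(the patient has the disease|the test is positive) = (253/2500) / (1991/10000) = 92/181

P(the patient has the disease|the test is positive) = 92/181 ≈ 50.83%


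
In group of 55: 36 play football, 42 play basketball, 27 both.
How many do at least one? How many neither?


|A∪B| = 36+42-27 = 51
Neither = 55-51 = 4

At least one: 51; Neither: 4


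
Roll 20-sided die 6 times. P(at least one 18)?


P(no 18)^6 = (19/20)^6 = 47045881/64000000
P(≥1) = 1 - 47045881/64000000 = 16954119/64000000

P = 16954119/64000000 ≈ 26.49%


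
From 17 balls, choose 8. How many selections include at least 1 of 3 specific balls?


Complement: C(17,8) - C(14,8) = 24310 - 3003 = 21307

21307


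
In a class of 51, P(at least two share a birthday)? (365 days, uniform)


P(all different) = Π(365-i)/365 for i=0..50
= 0.025568
P(match) = 1 - 0.025568 = 0.974432

P ≈ 0.9744 ≈ 97.44%


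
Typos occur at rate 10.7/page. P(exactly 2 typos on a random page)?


Poisson(λ=10.7): P(X=2) = e^(-λ)×λ^k/k!
= e^(-10.7) × 10.7^2 / 2!
≈ 2.254493791e-05 × 114.49 / 2 ≈ 0.001291

P(X=2) ≈ 0.001291 ≈ 0.13%


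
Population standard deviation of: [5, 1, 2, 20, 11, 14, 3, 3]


Mean = 59/8
  (5-59/8)²=361/64
  (1-59/8)²=2601/64
  (2-59/8)²=1849/64
  (20-59/8)²=10201/64
  (11-59/8)²=841/64
  (14-59/8)²=2809/64
  (3-59/8)²=1225/64
  (3-59/8)²=1225/64
Σ(x-μ)² = 2639/8
σ² = (2639/8)/8 = 2639/64

σ = √(2639/64) ≈ 6.4214


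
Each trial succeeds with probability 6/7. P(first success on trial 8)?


Geometric: P(X=8) = (1-p)^(k-1)×p = (1/7)^7×6/7 = 6/5764801

P(X=8) = 6/5764801 ≈ 0.00%


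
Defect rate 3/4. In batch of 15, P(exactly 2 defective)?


Binomial: P(X=2) = C(15,2)×p^2×(1-p)^13
= 105 × 9/16 × 1/67108864 = 945/1073741824

P(X=2) = 945/1073741824 ≈ 0.00%


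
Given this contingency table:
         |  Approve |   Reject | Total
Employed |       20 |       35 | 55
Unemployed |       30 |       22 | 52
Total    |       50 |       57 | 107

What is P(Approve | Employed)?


P(Approve | Employed) = 20/(20+35) = 20/55 = 4/11

P(Approve|Employed) = 4/11 ≈ 36.36%


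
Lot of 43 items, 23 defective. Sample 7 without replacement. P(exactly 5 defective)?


Hypergeometric: C(23,5)×C(20,2)/C(43,7)
= 33649×190/32224114 = 168245/848003

P(X=5) = 168245/848003 ≈ 19.84%
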